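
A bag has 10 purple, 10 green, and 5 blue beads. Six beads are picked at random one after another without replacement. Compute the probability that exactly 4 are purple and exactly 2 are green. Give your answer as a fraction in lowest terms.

27/506

Unordered draws without replacement: count favorable combinations over C(25,6).
Favorable = C(10,4) · C(10,2) · C(5,0) = 9450; total = C(25,6) = 177100.
P = 9450/177100 = 27/506 ≈ 0.0534.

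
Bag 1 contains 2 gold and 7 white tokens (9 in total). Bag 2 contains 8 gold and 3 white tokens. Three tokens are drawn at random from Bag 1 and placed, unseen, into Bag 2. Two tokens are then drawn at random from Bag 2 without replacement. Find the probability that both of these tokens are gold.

401/1092

Condition on how many of the transferred tokens are gold (from Bag 1: 2 gold of 9; then Bag 2 has 14 total).
  0 gold: C(2,0)C(7,3)/C(9,3) = 5/12; then P = C(8,2)/C(14,2) = 4/13
  1 gold: C(2,1)C(7,2)/C(9,3) = 1/2; then P = C(9,2)/C(14,2) = 36/91
  2 gold: C(2,2)C(7,1)/C(9,3) = 1/12; then P = C(10,2)/C(14,2) = 45/91
P(both gold) = 401/1092 ≈ 0.3672.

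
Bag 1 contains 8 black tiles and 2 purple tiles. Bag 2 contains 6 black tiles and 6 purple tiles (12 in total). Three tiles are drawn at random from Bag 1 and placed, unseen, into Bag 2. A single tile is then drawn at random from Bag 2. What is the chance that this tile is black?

Condition on how many of the transferred tiles are black (from Bag 1: 8 black of 10; then Bag 2 has 15 total).
  1 black: C(8,1)C(2,2)/C(10,3) = 1/15; then P = 7/15
  2 black: C(8,2)C(2,1)/C(10,3) = 7/15; then P = 8/15
  3 black: C(8,3)C(2,0)/C(10,3) = 7/15; then P = 9/15
P(black from Bag 2) = 14/25 ≈ 0.5600.

14/25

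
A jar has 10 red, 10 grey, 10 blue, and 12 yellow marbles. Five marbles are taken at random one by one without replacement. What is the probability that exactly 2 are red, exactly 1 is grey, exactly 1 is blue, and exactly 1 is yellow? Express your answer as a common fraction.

Unordered draws without replacement: count favorable combinations over C(42,5).
Favorable = C(10,2) · C(10,1) · C(10,1) · C(12,1) = 54000; total = C(42,5) = 850668.
P = 54000/850668 = 4500/70889 ≈ 0.0635.

4500/70889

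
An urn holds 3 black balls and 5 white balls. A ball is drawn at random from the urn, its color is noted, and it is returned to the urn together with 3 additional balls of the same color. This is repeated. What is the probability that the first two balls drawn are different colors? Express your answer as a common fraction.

Either black then white, or white then black; after the first draw the total is 11.
P = (3/8)·(5/11) + (5/8)·(3/11) = 15/44 ≈ 0.3409.

15/44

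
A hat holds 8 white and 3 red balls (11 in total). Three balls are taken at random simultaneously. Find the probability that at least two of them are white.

28/33

Sum the hypergeometric tail for j = 2,…,3 white balls.
Favorable = C(8,2)·C(3,1) + C(8,3)·C(3,0) = 140; total = C(11,3) = 165.
P = 140/165 = 28/33 ≈ 0.8485.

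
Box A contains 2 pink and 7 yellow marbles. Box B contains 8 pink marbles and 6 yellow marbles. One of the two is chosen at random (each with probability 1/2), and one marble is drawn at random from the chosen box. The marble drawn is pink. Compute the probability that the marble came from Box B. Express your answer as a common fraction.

18/25

P(pink | Box A) = 2/9; P(pink | Box B) = 4/7.
P(pink) = 1/2·2/9 + 1/2·4/7 = 25/63.
By Bayes' rule, P(Box B | pink) = 2/7 / 25/63 = 18/25 ≈ 0.7200.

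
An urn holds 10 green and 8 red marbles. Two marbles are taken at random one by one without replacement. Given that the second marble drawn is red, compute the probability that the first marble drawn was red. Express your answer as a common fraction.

7/17

P(first=red and the second marble drawn is red) = (8/18)·(7/17) = 28/153.
P(the second marble drawn is red) = Σ over first color = 40/153 + 28/153 = 4/9.
By Bayes, P(first=red | the second marble drawn is red) = 28/153 / 4/9 = 7/17 ≈ 0.4118.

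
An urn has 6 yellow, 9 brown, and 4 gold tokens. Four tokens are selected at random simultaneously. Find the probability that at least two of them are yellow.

Sum the hypergeometric tail for j = 2,…,4 yellow tokens.
Favorable = C(6,2)·C(13,2) + C(6,3)·C(13,1) + C(6,4)·C(13,0) = 1445; total = C(19,4) = 3876.
P = 1445/3876 = 85/228 ≈ 0.3728.

85/228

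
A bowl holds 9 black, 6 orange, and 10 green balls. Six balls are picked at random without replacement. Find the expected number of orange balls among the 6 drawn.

36/25

By linearity of expectation, E[X] = Σ P(draw i is orange); by symmetry each draw (even without replacement) has P(orange) = 6/25.
E[X] = 6 · 6/25 = 36/25 ≈ 1.4400.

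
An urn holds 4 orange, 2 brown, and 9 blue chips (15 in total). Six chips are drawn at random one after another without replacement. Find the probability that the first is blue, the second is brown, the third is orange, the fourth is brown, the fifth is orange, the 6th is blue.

Multiply the conditional probability of each draw in order, without replacement, so each draw removes one from its color and from the total.
P = (9/15) · (2/14) · (4/13) · (1/12) · (3/11) · (8/10) = 12/25025 ≈ 0.0005.

12/25025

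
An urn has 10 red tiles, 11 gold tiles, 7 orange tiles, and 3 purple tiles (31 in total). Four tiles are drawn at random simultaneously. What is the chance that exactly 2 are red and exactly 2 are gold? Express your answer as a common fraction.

495/6293

Unordered draws without replacement: count favorable combinations over C(31,4).
Favorable = C(10,2) · C(11,2) · C(7,0) · C(3,0) = 2475; total = C(31,4) = 31465.
P = 2475/31465 = 495/6293 ≈ 0.0787.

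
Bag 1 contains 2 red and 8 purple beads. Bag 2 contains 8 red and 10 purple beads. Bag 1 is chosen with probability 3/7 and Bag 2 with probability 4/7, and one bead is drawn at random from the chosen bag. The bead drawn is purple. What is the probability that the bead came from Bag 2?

25/52

P(purple | Bag 1) = 4/5; P(purple | Bag 2) = 5/9.
P(purple) = 3/7·4/5 + 4/7·5/9 = 208/315.
By Bayes' rule, P(Bag 2 | purple) = 20/63 / 208/315 = 25/52 ≈ 0.4808.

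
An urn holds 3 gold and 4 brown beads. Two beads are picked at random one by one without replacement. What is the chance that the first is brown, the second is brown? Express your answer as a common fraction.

Multiply the conditional probability of each draw in order, without replacement, so each draw removes one from its color and from the total.
P = (4/7) · (3/6) = 2/7 ≈ 0.2857.

2/7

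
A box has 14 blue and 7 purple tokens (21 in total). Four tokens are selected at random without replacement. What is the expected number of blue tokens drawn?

8/3

By linearity of expectation, E[X] = Σ P(draw i is blue); by symmetry each draw (even without replacement) has P(blue) = 14/21.
E[X] = 4 · 14/21 = 8/3 ≈ 2.6667.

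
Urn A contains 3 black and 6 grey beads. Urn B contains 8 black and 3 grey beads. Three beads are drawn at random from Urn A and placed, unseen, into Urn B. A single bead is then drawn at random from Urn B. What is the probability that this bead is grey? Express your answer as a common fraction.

Condition on how many of the transferred beads are grey (from Urn A: 6 grey of 9; then Urn B has 14 total).
  0 grey: C(6,0)C(3,3)/C(9,3) = 1/84; then P = 3/14
  1 grey: C(6,1)C(3,2)/C(9,3) = 3/14; then P = 4/14
  2 grey: C(6,2)C(3,1)/C(9,3) = 15/28; then P = 5/14
  3 grey: C(6,3)C(3,0)/C(9,3) = 5/21; then P = 6/14
P(grey from Urn B) = 5/14 ≈ 0.3571.

5/14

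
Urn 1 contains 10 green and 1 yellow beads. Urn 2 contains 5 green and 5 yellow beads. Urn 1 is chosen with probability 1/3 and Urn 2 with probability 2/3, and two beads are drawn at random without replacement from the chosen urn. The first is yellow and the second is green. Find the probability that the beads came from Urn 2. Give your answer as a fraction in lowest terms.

55/64

P(E | Urn 1) = 1/11; P(E | Urn 2) = 5/18.
P(E) = 1/3·1/11 + 2/3·5/18 = 64/297.
By Bayes' rule, P(Urn 2 | E) = 5/27 / 64/297 = 55/64 ≈ 0.8594.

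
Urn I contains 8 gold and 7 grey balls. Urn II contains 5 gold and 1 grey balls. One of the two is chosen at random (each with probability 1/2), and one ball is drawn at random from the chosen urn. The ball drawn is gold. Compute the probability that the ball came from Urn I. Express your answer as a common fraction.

16/41

P(gold | Urn I) = 8/15; P(gold | Urn II) = 5/6.
P(gold) = 1/2·8/15 + 1/2·5/6 = 41/60.
By Bayes' rule, P(Urn I | gold) = 4/15 / 41/60 = 16/41 ≈ 0.3902.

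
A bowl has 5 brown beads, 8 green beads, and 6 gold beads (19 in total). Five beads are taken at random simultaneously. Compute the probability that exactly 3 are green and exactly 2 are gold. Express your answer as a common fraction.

Unordered draws without replacement: count favorable combinations over C(19,5).
Favorable = C(5,0) · C(8,3) · C(6,2) = 840; total = C(19,5) = 11628.
P = 840/11628 = 70/969 ≈ 0.0722.

70/969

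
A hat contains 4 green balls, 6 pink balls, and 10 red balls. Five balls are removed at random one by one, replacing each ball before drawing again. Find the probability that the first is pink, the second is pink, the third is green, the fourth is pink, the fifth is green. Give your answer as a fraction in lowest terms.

Multiply the conditional probability of each draw in order, with replacement (the composition resets each draw).
P = (6/20) · (6/20) · (4/20) · (6/20) · (4/20) = 27/25000 ≈ 0.0011.

27/25000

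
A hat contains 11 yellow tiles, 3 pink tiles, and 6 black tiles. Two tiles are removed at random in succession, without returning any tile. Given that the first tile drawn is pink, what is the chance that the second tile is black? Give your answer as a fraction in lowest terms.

6/19

After removing 1 pink, the hat has 6 black out of 19 remaining.
P(second is black | given) = 6/19 ≈ 0.3158.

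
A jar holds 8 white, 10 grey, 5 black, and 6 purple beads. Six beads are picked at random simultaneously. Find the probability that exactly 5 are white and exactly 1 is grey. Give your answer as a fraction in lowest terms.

4/3393

Unordered draws without replacement: count favorable combinations over C(29,6).
Favorable = C(8,5) · C(10,1) · C(5,0) · C(6,0) = 560; total = C(29,6) = 475020.
P = 560/475020 = 4/3393 ≈ 0.0012.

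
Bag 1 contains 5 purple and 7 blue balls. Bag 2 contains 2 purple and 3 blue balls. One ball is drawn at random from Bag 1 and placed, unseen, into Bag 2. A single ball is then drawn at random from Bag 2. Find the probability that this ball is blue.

Condition on how many of the transferred balls are blue (from Bag 1: 7 blue of 12; then Bag 2 has 6 total).
  0 blue: C(7,0)C(5,1)/C(12,1) = 5/12; then P = 3/6
  1 blue: C(7,1)C(5,0)/C(12,1) = 7/12; then P = 4/6
P(blue from Bag 2) = 43/72 ≈ 0.5972.

43/72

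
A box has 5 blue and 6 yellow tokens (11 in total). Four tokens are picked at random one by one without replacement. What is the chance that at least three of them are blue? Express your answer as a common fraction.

13/66

Sum the hypergeometric tail for j = 3,…,4 blue tokens.
Favorable = C(5,3)·C(6,1) + C(5,4)·C(6,0) = 65; total = C(11,4) = 330.
P = 65/330 = 13/66 ≈ 0.1970.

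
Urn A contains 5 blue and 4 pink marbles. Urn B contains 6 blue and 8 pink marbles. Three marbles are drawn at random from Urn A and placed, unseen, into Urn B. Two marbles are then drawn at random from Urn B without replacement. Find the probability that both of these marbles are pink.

Condition on how many of the transferred marbles are pink (from Urn A: 4 pink of 9; then Urn B has 17 total).
  0 pink: C(4,0)C(5,3)/C(9,3) = 5/42; then P = C(8,2)/C(17,2) = 7/34
  1 pink: C(4,1)C(5,2)/C(9,3) = 10/21; then P = C(9,2)/C(17,2) = 9/34
  2 pink: C(4,2)C(5,1)/C(9,3) = 5/14; then P = C(10,2)/C(17,2) = 45/136
  3 pink: C(4,3)C(5,0)/C(9,3) = 1/21; then P = C(11,2)/C(17,2) = 55/136
P(both pink) = 235/816 ≈ 0.2880.

235/816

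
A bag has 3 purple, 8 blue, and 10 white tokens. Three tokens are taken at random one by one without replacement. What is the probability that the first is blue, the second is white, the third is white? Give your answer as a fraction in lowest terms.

Multiply the conditional probability of each draw in order, without replacement, so each draw removes one from its color and from the total.
P = (8/21) · (10/20) · (9/19) = 12/133 ≈ 0.0902.

12/133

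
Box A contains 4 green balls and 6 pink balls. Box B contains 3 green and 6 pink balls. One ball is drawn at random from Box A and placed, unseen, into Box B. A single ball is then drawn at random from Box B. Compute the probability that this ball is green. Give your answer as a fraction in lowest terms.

17/50

Condition on how many of the transferred balls are green (from Box A: 4 green of 10; then Box B has 10 total).
  0 green: C(4,0)C(6,1)/C(10,1) = 3/5; then P = 3/10
  1 green: C(4,1)C(6,0)/C(10,1) = 2/5; then P = 4/10
P(green from Box B) = 17/50 ≈ 0.3400.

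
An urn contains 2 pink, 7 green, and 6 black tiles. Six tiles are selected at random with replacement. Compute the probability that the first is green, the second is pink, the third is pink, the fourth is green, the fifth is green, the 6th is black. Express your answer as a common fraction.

2744/3796875

Multiply the conditional probability of each draw in order, with replacement (the composition resets each draw).
P = (7/15) · (2/15) · (2/15) · (7/15) · (7/15) · (6/15) = 2744/3796875 ≈ 0.0007.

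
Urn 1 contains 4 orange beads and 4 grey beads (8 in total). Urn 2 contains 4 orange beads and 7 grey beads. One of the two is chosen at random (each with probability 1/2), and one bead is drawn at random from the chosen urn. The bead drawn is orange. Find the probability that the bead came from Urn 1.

P(orange | Urn 1) = 1/2; P(orange | Urn 2) = 4/11.
P(orange) = 1/2·1/2 + 1/2·4/11 = 19/44.
By Bayes' rule, P(Urn 1 | orange) = 1/4 / 19/44 = 11/19 ≈ 0.5789.

11/19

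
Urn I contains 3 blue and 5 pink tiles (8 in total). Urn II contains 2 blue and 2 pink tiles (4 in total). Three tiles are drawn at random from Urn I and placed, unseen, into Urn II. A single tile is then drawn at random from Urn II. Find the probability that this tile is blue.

Condition on how many of the transferred tiles are blue (from Urn I: 3 blue of 8; then Urn II has 7 total).
  0 blue: C(3,0)C(5,3)/C(8,3) = 5/28; then P = 2/7
  1 blue: C(3,1)C(5,2)/C(8,3) = 15/28; then P = 3/7
  2 blue: C(3,2)C(5,1)/C(8,3) = 15/56; then P = 4/7
  3 blue: C(3,3)C(5,0)/C(8,3) = 1/56; then P = 5/7
P(blue from Urn II) = 25/56 ≈ 0.4464.

25/56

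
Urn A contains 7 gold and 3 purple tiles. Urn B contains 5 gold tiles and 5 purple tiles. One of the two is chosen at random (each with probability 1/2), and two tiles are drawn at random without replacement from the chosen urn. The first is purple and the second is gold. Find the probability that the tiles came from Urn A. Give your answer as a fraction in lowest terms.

P(E | Urn A) = 7/30; P(E | Urn B) = 5/18.
P(E) = 1/2·7/30 + 1/2·5/18 = 23/90.
By Bayes' rule, P(Urn A | E) = 7/60 / 23/90 = 21/46 ≈ 0.4565.

21/46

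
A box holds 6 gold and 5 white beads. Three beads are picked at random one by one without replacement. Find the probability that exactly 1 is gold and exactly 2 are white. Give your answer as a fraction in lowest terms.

4/11

Unordered draws without replacement: count favorable combinations over C(11,3).
Favorable = C(6,1) · C(5,2) = 60; total = C(11,3) = 165.
P = 60/165 = 4/11 ≈ 0.3636.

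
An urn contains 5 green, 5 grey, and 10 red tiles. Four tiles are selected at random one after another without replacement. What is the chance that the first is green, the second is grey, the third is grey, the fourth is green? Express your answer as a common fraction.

10/2907

Multiply the conditional probability of each draw in order, without replacement, so each draw removes one from its color and from the total.
P = (5/20) · (5/19) · (4/18) · (4/17) = 10/2907 ≈ 0.0034.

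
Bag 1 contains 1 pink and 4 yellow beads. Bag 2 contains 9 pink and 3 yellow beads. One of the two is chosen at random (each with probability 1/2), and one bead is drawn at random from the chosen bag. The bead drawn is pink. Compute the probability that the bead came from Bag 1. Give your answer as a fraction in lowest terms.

P(pink | Bag 1) = 1/5; P(pink | Bag 2) = 3/4.
P(pink) = 1/2·1/5 + 1/2·3/4 = 19/40.
By Bayes' rule, P(Bag 1 | pink) = 1/10 / 19/40 = 4/19 ≈ 0.2105.

4/19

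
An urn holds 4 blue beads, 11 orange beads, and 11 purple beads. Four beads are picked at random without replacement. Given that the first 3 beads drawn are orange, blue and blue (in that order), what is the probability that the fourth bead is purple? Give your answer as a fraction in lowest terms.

11/23

After removing 2 blue, 1 orange, the urn has 11 purple out of 23 remaining.
P(fourth is purple | given) = 11/23 ≈ 0.4783.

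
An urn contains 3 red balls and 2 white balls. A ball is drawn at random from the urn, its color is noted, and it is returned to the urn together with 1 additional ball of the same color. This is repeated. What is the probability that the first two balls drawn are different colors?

Either red then white, or white then red; after the first draw the total is 6.
P = (3/5)·(2/6) + (2/5)·(3/6) = 2/5 ≈ 0.4000.

2/5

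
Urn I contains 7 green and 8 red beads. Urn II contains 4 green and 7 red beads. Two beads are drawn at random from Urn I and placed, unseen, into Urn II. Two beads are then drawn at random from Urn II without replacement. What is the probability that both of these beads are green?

149/1170

Condition on how many of the transferred beads are green (from Urn I: 7 green of 15; then Urn II has 13 total).
  0 green: C(7,0)C(8,2)/C(15,2) = 4/15; then P = C(4,2)/C(13,2) = 1/13
  1 green: C(7,1)C(8,1)/C(15,2) = 8/15; then P = C(5,2)/C(13,2) = 5/39
  2 green: C(7,2)C(8,0)/C(15,2) = 1/5; then P = C(6,2)/C(13,2) = 5/26
P(both green) = 149/1170 ≈ 0.1274.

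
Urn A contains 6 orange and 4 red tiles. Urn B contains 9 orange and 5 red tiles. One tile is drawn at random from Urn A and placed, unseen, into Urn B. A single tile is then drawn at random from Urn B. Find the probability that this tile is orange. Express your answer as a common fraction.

Condition on how many of the transferred tiles are orange (from Urn A: 6 orange of 10; then Urn B has 15 total).
  0 orange: C(6,0)C(4,1)/C(10,1) = 2/5; then P = 9/15
  1 orange: C(6,1)C(4,0)/C(10,1) = 3/5; then P = 10/15
P(orange from Urn B) = 16/25 ≈ 0.6400.

16/25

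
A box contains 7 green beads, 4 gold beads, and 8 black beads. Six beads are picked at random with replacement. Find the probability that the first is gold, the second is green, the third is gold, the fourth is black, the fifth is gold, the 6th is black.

Multiply the conditional probability of each draw in order, with replacement (the composition resets each draw).
P = (4/19) · (7/19) · (4/19) · (8/19) · (4/19) · (8/19) = 28672/47045881 ≈ 0.0006.

28672/47045881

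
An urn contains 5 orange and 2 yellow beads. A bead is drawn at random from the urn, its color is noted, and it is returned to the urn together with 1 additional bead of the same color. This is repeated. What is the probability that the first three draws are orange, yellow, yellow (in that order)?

Track the composition after each reinforcement of +1.
P = (5/7) · (2/8) · (3/9) = 5/84 ≈ 0.0595.

5/84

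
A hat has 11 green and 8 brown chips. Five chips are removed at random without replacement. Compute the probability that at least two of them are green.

Sum the hypergeometric tail for j = 2,…,5 green chips.
Favorable = C(11,2)·C(8,3) + C(11,3)·C(8,2) + C(11,4)·C(8,1) + C(11,5)·C(8,0) = 10802; total = C(19,5) = 11628.
P = 10802/11628 = 5401/5814 ≈ 0.9290.

5401/5814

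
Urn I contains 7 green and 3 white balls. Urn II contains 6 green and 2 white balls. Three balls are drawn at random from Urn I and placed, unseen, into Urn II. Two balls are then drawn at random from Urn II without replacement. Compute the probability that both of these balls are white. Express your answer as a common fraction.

3/55

Condition on how many of the transferred balls are white (from Urn I: 3 white of 10; then Urn II has 11 total).
  0 white: C(3,0)C(7,3)/C(10,3) = 7/24; then P = C(2,2)/C(11,2) = 1/55
  1 white: C(3,1)C(7,2)/C(10,3) = 21/40; then P = C(3,2)/C(11,2) = 3/55
  2 white: C(3,2)C(7,1)/C(10,3) = 7/40; then P = C(4,2)/C(11,2) = 6/55
  3 white: C(3,3)C(7,0)/C(10,3) = 1/120; then P = C(5,2)/C(11,2) = 2/11
P(both white) = 3/55 ≈ 0.0545.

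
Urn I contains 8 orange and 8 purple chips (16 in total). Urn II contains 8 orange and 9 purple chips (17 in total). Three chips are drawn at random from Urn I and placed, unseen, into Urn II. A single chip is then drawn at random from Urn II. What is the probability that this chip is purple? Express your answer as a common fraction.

Condition on how many of the transferred chips are purple (from Urn I: 8 purple of 16; then Urn II has 20 total).
  0 purple: C(8,0)C(8,3)/C(16,3) = 1/10; then P = 9/20
  1 purple: C(8,1)C(8,2)/C(16,3) = 2/5; then P = 10/20
  2 purple: C(8,2)C(8,1)/C(16,3) = 2/5; then P = 11/20
  3 purple: C(8,3)C(8,0)/C(16,3) = 1/10; then P = 12/20
P(purple from Urn II) = 21/40 ≈ 0.5250.

21/40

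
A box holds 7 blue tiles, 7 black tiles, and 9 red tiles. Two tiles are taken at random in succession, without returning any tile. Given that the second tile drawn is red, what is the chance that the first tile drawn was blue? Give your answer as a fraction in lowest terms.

7/22

P(first=blue and the second tile drawn is red) = (7/23)·(9/22) = 63/506.
P(the second tile drawn is red) = Σ over first color = 63/506 + 63/506 + 36/253 = 9/23.
By Bayes, P(first=blue | the second tile drawn is red) = 63/506 / 9/23 = 7/22 ≈ 0.3182.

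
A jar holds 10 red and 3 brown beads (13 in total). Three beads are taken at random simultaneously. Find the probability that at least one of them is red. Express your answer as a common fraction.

285/286

Use the complement: P(at least one red) = 1 − P(no red).
P(none) = C(3,3)/C(13,3) = 1/286.
So P = 1 − 1/286 = 285/286 ≈ 0.9965.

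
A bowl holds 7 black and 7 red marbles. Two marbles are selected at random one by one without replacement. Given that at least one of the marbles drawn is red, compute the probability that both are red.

3/10

P(both red) = C(7,2)/C(14,2) = 3/13; P(at least one red) = 1 − C(7,2)/C(14,2) = 10/13.
Since 'both red' ⊆ 'at least one red', P(both | at least one) = 3/13 / 10/13 = 3/10 ≈ 0.3000.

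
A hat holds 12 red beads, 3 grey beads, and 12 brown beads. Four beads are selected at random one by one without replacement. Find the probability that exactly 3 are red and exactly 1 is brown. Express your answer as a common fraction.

Unordered draws without replacement: count favorable combinations over C(27,4).
Favorable = C(12,3) · C(3,0) · C(12,1) = 2640; total = C(27,4) = 17550.
P = 2640/17550 = 88/585 ≈ 0.1504.

88/585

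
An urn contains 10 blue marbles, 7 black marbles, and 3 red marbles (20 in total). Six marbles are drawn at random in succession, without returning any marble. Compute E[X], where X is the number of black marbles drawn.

21/10

By linearity of expectation, E[X] = Σ P(draw i is black); by symmetry each draw (even without replacement) has P(black) = 7/20.
E[X] = 6 · 7/20 = 21/10 ≈ 2.1000.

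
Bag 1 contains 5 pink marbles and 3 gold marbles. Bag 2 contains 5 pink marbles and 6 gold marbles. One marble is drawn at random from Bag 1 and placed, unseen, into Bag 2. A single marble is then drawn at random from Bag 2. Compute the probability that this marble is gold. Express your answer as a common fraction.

17/32

Condition on how many of the transferred marbles are gold (from Bag 1: 3 gold of 8; then Bag 2 has 12 total).
  0 gold: C(3,0)C(5,1)/C(8,1) = 5/8; then P = 6/12
  1 gold: C(3,1)C(5,0)/C(8,1) = 3/8; then P = 7/12
P(gold from Bag 2) = 17/32 ≈ 0.5312.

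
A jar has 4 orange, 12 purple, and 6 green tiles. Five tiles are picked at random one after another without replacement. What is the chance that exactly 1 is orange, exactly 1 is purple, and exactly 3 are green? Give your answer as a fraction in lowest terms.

160/4389

Unordered draws without replacement: count favorable combinations over C(22,5).
Favorable = C(4,1) · C(12,1) · C(6,3) = 960; total = C(22,5) = 26334.
P = 960/26334 = 160/4389 ≈ 0.0365.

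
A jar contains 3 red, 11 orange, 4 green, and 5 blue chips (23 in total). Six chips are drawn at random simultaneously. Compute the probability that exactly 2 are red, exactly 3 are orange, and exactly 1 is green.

Unordered draws without replacement: count favorable combinations over C(23,6).
Favorable = C(3,2) · C(11,3) · C(4,1) · C(5,0) = 1980; total = C(23,6) = 100947.
P = 1980/100947 = 60/3059 ≈ 0.0196.

60/3059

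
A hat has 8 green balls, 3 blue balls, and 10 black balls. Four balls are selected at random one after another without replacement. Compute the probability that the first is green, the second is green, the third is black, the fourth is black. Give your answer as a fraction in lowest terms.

Multiply the conditional probability of each draw in order, without replacement, so each draw removes one from its color and from the total.
P = (8/21) · (7/20) · (10/19) · (9/18) = 2/57 ≈ 0.0351.

2/57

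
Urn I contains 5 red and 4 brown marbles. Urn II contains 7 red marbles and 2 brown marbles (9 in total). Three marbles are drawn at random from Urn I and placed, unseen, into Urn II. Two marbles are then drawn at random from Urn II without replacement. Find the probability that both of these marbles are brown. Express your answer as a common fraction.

Condition on how many of the transferred marbles are brown (from Urn I: 4 brown of 9; then Urn II has 12 total).
  0 brown: C(4,0)C(5,3)/C(9,3) = 5/42; then P = C(2,2)/C(12,2) = 1/66
  1 brown: C(4,1)C(5,2)/C(9,3) = 10/21; then P = C(3,2)/C(12,2) = 1/22
  2 brown: C(4,2)C(5,1)/C(9,3) = 5/14; then P = C(4,2)/C(12,2) = 1/11
  3 brown: C(4,3)C(5,0)/C(9,3) = 1/21; then P = C(5,2)/C(12,2) = 5/33
P(both brown) = 25/396 ≈ 0.0631.

25/396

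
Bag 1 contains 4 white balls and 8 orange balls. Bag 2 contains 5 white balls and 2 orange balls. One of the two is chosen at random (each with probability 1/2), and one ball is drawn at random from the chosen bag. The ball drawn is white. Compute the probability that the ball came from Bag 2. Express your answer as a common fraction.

15/22

P(white | Bag 1) = 1/3; P(white | Bag 2) = 5/7.
P(white) = 1/2·1/3 + 1/2·5/7 = 11/21.
By Bayes' rule, P(Bag 2 | white) = 5/14 / 11/21 = 15/22 ≈ 0.6818.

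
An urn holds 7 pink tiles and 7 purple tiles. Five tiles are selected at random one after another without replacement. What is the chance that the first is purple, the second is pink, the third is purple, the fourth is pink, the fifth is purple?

Multiply the conditional probability of each draw in order, without replacement, so each draw removes one from its color and from the total.
P = (7/14) · (7/13) · (6/12) · (6/11) · (5/10) = 21/572 ≈ 0.0367.

21/572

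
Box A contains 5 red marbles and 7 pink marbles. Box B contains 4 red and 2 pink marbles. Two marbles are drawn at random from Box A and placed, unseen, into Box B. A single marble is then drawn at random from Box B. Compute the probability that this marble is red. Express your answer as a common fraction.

Condition on how many of the transferred marbles are red (from Box A: 5 red of 12; then Box B has 8 total).
  0 red: C(5,0)C(7,2)/C(12,2) = 7/22; then P = 4/8
  1 red: C(5,1)C(7,1)/C(12,2) = 35/66; then P = 5/8
  2 red: C(5,2)C(7,0)/C(12,2) = 5/33; then P = 6/8
P(red from Box B) = 29/48 ≈ 0.6042.

29/48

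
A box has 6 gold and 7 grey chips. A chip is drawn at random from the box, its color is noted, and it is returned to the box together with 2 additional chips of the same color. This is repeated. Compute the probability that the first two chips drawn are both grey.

After a grey draw the box holds 9 grey out of 15.
P = (7/13)·(9/15) = 21/65 ≈ 0.3231.

21/65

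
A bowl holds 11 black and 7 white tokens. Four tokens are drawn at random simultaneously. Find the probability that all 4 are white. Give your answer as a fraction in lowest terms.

Unordered draws without replacement: count favorable combinations over C(18,4).
Favorable = C(11,0) · C(7,4) = 35; total = C(18,4) = 3060.
P = 35/3060 = 7/612 ≈ 0.0114.

7/612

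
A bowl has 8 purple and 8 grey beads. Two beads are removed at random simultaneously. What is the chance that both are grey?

7/30

Unordered draws without replacement: count favorable combinations over C(16,2).
Favorable = C(8,0) · C(8,2) = 28; total = C(16,2) = 120.
P = 28/120 = 7/30 ≈ 0.2333.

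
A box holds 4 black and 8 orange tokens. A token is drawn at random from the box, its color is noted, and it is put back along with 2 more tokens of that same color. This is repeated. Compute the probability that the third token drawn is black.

Sum over the four possibilities for the first two draws (black/not-black each), tracking how the black count and total change by +2 per draw.
P(third is black) = 1/3 ≈ 0.3333. (In a Pólya urn every draw has the same marginal probability 4/12.)

1/3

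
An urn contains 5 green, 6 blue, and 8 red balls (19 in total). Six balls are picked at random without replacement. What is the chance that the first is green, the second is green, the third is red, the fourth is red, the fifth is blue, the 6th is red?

2/969

Multiply the conditional probability of each draw in order, without replacement, so each draw removes one from its color and from the total.
P = (5/19) · (4/18) · (8/17) · (7/16) · (6/15) · (6/14) = 2/969 ≈ 0.0021.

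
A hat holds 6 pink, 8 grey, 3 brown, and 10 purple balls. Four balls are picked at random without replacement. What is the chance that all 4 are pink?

Unordered draws without replacement: count favorable combinations over C(27,4).
Favorable = C(6,4) · C(8,0) · C(3,0) · C(10,0) = 15; total = C(27,4) = 17550.
P = 15/17550 = 1/1170 ≈ 0.0009.

1/1170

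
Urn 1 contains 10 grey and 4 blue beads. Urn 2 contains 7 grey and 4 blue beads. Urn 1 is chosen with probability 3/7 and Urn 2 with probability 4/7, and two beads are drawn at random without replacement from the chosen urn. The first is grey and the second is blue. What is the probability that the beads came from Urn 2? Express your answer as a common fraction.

P(E | Urn 1) = 20/91; P(E | Urn 2) = 14/55.
P(E) = 3/7·20/91 + 4/7·14/55 = 8396/35035.
By Bayes' rule, P(Urn 2 | E) = 8/55 / 8396/35035 = 1274/2099 ≈ 0.6070.

1274/2099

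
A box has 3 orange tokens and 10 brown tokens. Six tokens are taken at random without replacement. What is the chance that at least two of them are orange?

Sum the hypergeometric tail for j = 2,…,3 orange tokens.
Favorable = C(3,2)·C(10,4) + C(3,3)·C(10,3) = 750; total = C(13,6) = 1716.
P = 750/1716 = 125/286 ≈ 0.4371.

125/286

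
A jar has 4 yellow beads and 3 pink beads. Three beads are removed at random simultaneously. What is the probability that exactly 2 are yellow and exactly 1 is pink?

18/35

Unordered draws without replacement: count favorable combinations over C(7,3).
Favorable = C(4,2) · C(3,1) = 18; total = C(7,3) = 35.
P = 18/35 = 18/35 ≈ 0.5143.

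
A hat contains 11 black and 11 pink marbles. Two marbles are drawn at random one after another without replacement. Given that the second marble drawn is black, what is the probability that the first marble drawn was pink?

P(first=pink and the second marble drawn is black) = (11/22)·(11/21) = 11/42.
P(the second marble drawn is black) = Σ over first color = 5/21 + 11/42 = 1/2.
By Bayes, P(first=pink | the second marble drawn is black) = 11/42 / 1/2 = 11/21 ≈ 0.5238.

11/21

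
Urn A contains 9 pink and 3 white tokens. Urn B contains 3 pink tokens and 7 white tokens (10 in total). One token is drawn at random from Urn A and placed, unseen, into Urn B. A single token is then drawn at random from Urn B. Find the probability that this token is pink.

15/44

Condition on how many of the transferred tokens are pink (from Urn A: 9 pink of 12; then Urn B has 11 total).
  0 pink: C(9,0)C(3,1)/C(12,1) = 1/4; then P = 3/11
  1 pink: C(9,1)C(3,0)/C(12,1) = 3/4; then P = 4/11
P(pink from Urn B) = 15/44 ≈ 0.3409.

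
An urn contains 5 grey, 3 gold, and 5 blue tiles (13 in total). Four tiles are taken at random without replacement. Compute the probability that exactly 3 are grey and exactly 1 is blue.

10/143

Unordered draws without replacement: count favorable combinations over C(13,4).
Favorable = C(5,3) · C(3,0) · C(5,1) = 50; total = C(13,4) = 715.
P = 50/715 = 10/143 ≈ 0.0699.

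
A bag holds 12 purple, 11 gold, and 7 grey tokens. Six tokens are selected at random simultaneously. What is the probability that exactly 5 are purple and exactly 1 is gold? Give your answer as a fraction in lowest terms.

Unordered draws without replacement: count favorable combinations over C(30,6).
Favorable = C(12,5) · C(11,1) · C(7,0) = 8712; total = C(30,6) = 593775.
P = 8712/593775 = 968/65975 ≈ 0.0147.

968/65975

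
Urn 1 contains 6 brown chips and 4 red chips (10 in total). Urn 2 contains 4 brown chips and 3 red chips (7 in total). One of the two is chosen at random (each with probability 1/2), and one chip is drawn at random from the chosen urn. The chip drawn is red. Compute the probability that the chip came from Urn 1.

14/29

P(red | Urn 1) = 2/5; P(red | Urn 2) = 3/7.
P(red) = 1/2·2/5 + 1/2·3/7 = 29/70.
By Bayes' rule, P(Urn 1 | red) = 1/5 / 29/70 = 14/29 ≈ 0.4828.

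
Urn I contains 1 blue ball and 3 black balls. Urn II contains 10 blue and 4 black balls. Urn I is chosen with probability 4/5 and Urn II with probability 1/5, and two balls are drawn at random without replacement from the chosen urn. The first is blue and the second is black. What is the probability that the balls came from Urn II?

P(E | Urn I) = 1/4; P(E | Urn II) = 20/91.
P(E) = 4/5·1/4 + 1/5·20/91 = 111/455.
By Bayes' rule, P(Urn II | E) = 4/91 / 111/455 = 20/111 ≈ 0.1802.

20/111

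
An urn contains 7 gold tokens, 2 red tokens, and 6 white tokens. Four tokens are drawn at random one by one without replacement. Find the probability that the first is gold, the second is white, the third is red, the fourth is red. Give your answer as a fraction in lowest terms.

Multiply the conditional probability of each draw in order, without replacement, so each draw removes one from its color and from the total.
P = (7/15) · (6/14) · (2/13) · (1/12) = 1/390 ≈ 0.0026.

1/390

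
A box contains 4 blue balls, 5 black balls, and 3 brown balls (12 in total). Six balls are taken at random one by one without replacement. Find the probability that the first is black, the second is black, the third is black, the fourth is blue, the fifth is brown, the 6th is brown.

1/462

Multiply the conditional probability of each draw in order, without replacement, so each draw removes one from its color and from the total.
P = (5/12) · (4/11) · (3/10) · (4/9) · (3/8) · (2/7) = 1/462 ≈ 0.0022.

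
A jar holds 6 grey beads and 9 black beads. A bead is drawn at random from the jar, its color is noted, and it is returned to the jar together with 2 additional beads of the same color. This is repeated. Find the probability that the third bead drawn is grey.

Sum over the four possibilities for the first two draws (grey/not-grey each), tracking how the grey count and total change by +2 per draw.
P(third is grey) = 2/5 ≈ 0.4000. (In a Pólya urn every draw has the same marginal probability 6/15.)

2/5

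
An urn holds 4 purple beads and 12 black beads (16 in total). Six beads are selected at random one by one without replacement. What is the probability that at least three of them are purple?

43/364

Sum the hypergeometric tail for j = 3,…,4 purple beads.
Favorable = C(4,3)·C(12,3) + C(4,4)·C(12,2) = 946; total = C(16,6) = 8008.
P = 946/8008 = 43/364 ≈ 0.1181.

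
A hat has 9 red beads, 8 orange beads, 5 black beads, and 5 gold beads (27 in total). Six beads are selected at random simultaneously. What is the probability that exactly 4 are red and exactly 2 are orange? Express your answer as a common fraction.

Unordered draws without replacement: count favorable combinations over C(27,6).
Favorable = C(9,4) · C(8,2) · C(5,0) · C(5,0) = 3528; total = C(27,6) = 296010.
P = 3528/296010 = 196/16445 ≈ 0.0119.

196/16445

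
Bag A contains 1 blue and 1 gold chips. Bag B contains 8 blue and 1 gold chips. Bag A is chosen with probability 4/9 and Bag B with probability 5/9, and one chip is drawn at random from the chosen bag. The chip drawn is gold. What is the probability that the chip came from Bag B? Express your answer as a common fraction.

5/23

P(gold | Bag A) = 1/2; P(gold | Bag B) = 1/9.
P(gold) = 4/9·1/2 + 5/9·1/9 = 23/81.
By Bayes' rule, P(Bag B | gold) = 5/81 / 23/81 = 5/23 ≈ 0.2174.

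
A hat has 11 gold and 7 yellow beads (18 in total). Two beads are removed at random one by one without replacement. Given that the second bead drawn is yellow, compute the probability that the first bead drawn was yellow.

P(first=yellow and the second bead drawn is yellow) = (7/18)·(6/17) = 7/51.
P(the second bead drawn is yellow) = Σ over first color = 77/306 + 7/51 = 7/18.
By Bayes, P(first=yellow | the second bead drawn is yellow) = 7/51 / 7/18 = 6/17 ≈ 0.3529.

6/17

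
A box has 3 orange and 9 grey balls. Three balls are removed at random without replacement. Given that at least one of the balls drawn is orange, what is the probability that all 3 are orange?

1/136

P(all 3 orange) = C(3,3)/C(12,3) = 1/220; P(at least one orange) = 1 − C(9,3)/C(12,3) = 34/55.
Since 'all 3 orange' ⊆ 'at least one orange', P(all 3 | at least one) = 1/220 / 34/55 = 1/136 ≈ 0.0074.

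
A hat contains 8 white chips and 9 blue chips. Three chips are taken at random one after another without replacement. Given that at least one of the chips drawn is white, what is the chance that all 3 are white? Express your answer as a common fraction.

P(all 3 white) = C(8,3)/C(17,3) = 7/85; P(at least one white) = 1 − C(9,3)/C(17,3) = 149/170.
Since 'all 3 white' ⊆ 'at least one white', P(all 3 | at least one) = 7/85 / 149/170 = 14/149 ≈ 0.0940.

14/149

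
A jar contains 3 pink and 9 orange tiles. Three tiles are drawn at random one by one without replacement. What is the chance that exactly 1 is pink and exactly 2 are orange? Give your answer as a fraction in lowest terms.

27/55

Unordered draws without replacement: count favorable combinations over C(12,3).
Favorable = C(3,1) · C(9,2) = 108; total = C(12,3) = 220.
P = 108/220 = 27/55 ≈ 0.4909.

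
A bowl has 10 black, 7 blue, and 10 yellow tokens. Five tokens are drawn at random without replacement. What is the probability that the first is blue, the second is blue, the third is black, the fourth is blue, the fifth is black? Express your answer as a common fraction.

7/3588

Multiply the conditional probability of each draw in order, without replacement, so each draw removes one from its color and from the total.
P = (7/27) · (6/26) · (10/25) · (5/24) · (9/23) = 7/3588 ≈ 0.0020.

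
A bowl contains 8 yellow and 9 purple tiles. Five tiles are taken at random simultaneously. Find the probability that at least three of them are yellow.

Sum the hypergeometric tail for j = 3,…,5 yellow tiles.
Favorable = C(8,3)·C(9,2) + C(8,4)·C(9,1) + C(8,5)·C(9,0) = 2702; total = C(17,5) = 6188.
P = 2702/6188 = 193/442 ≈ 0.4367.

193/442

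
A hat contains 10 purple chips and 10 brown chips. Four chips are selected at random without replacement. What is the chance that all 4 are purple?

Multiply the conditional probability of each draw in order, without replacement, so each draw removes one from its color and from the total.
P = (10/20) · (9/19) · (8/18) · (7/17) = 14/323 ≈ 0.0433.

14/323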